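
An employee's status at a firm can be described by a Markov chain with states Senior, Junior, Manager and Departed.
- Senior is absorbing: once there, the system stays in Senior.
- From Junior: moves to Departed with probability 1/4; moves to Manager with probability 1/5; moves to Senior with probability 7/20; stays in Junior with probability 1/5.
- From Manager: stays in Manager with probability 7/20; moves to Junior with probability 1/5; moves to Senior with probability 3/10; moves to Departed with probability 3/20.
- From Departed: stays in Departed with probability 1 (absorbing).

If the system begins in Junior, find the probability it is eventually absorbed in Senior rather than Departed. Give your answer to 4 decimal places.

Let h(s) be the probability of absorption at Senior starting from transient state s. Then h(Senior) = 1 and h(Departed) = 0. By first-step analysis:
h(Junior) = 0.35·1 + 0.2·h(Junior) + 0.2·h(Manager) + 0.25·0
h(Manager) = 0.3·1 + 0.2·h(Junior) + 0.35·h(Manager) + 0.15·0
Solving: h(Junior) = 0.5990, h(Manager) = 0.6458.
Starting from Junior, the probability is 0.5990.

0.5990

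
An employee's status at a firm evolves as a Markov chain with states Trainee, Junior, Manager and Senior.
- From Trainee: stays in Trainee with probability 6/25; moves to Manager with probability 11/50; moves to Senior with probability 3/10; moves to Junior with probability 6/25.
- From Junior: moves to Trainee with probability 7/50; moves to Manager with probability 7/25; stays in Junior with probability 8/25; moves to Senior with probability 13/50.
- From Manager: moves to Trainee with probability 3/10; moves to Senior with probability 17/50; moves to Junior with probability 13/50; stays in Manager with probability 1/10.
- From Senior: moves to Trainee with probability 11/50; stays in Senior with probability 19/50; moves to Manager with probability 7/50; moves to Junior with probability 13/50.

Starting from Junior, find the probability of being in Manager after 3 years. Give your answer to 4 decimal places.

0.1889

Propagate the distribution vector 3 years from Junior.
After 0 years: (0.0000, 1.0000, 0.0000, 0.0000)
After 1 year: (0.1400, 0.3200, 0.2800, 0.2600)
After 2 years: (0.2196, 0.2764, 0.1848, 0.3192)
After 3 years: (0.2171, 0.2722, 0.1889, 0.3219)
P(in Manager after 3 years) = 0.1889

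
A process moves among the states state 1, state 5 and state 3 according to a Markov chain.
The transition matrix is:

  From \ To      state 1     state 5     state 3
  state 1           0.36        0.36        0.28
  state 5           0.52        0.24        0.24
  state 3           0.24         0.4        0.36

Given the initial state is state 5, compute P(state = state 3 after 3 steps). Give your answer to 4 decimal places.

Propagate the distribution vector 3 steps from state 5.
After 0 steps: (0.0000, 1.0000, 0.0000)
After 1 step: (0.5200, 0.2400, 0.2400)
After 2 steps: (0.3696, 0.3408, 0.2896)
After 3 steps: (0.3798, 0.3307, 0.2895)
P(in state 3 after 3 steps) = 0.2895

0.2895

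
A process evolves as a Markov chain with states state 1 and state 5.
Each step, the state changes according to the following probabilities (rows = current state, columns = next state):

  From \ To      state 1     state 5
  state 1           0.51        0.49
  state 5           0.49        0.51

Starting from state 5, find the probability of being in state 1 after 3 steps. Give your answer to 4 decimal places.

Propagate the distribution vector 3 steps from state 5.
After 0 steps: (0.0000, 1.0000)
After 1 step: (0.4900, 0.5100)
After 2 steps: (0.4998, 0.5002)
After 3 steps: (0.5000, 0.5000)
P(in state 1 after 3 steps) = 0.5000

0.5000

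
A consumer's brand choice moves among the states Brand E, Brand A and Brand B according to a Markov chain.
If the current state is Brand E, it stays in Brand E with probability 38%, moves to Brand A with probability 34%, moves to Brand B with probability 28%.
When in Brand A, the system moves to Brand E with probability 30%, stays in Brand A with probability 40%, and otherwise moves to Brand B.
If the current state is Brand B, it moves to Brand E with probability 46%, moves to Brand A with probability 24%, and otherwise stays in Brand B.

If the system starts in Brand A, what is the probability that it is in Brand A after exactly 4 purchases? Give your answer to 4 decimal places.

Propagate the distribution vector 4 purchases from Brand A.
After 0 purchases: (0.0000, 1.0000, 0.0000)
After 1 purchase: (0.3000, 0.4000, 0.3000)
After 2 purchases: (0.3720, 0.3340, 0.2940)
After 3 purchases: (0.3768, 0.3306, 0.2926)
After 4 purchases: (0.3770, 0.3306, 0.2925)
P(in Brand A after 4 purchases) = 0.3306

0.3306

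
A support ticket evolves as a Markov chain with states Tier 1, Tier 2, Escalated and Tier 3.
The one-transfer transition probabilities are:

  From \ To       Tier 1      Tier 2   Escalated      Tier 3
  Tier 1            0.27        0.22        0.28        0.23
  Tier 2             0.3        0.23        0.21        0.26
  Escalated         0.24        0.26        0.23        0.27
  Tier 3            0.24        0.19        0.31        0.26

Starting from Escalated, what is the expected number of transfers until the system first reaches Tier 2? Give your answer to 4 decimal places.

4.3089

Let t(s) be the expected number of transfers to first reach Tier 2 from state s, with t(Tier 2) = 0. Conditioning on the first transfer:
t(Tier 1) = 1 + 0.27·t(Tier 1) + 0.28·t(Escalated) + 0.23·t(Tier 3)
t(Escalated) = 1 + 0.24·t(Tier 1) + 0.23·t(Escalated) + 0.27·t(Tier 3)
t(Tier 3) = 1 + 0.24·t(Tier 1) + 0.31·t(Escalated) + 0.26·t(Tier 3)
Solving: t(Tier 1) = 4.4743, t(Escalated) = 4.3089, t(Tier 3) = 4.6076.
Expected transfers from Escalated to Tier 2: 4.3089.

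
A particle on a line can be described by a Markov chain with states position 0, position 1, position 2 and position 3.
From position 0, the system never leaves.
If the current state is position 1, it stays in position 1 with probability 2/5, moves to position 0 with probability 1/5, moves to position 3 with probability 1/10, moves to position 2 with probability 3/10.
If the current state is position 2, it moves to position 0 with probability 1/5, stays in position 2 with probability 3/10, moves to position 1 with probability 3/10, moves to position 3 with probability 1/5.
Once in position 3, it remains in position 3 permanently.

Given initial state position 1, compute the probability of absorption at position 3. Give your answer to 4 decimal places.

0.3939

Let h(s) be the probability of absorption at position 3 starting from transient state s. Then h(position 3) = 1 and h(position 0) = 0. By first-step analysis:
h(position 1) = 0.2·0 + 0.4·h(position 1) + 0.3·h(position 2) + 0.1·1
h(position 2) = 0.2·0 + 0.3·h(position 1) + 0.3·h(position 2) + 0.2·1
Solving: h(position 1) = 0.3939, h(position 2) = 0.4545.
Starting from position 1, the probability is 0.3939.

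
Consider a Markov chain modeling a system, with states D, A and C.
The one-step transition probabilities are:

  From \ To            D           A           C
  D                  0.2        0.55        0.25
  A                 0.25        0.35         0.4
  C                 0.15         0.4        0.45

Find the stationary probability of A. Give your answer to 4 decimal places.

Let the stationary distribution be π with π = πP and π_1 + π_2 + π_3 = 1.
π_1 = 0.2·π_1 + 0.25·π_2 + 0.15·π_3
π_2 = 0.55·π_1 + 0.35·π_2 + 0.4·π_3
Solving with the normalization constraint gives π = (0.2010, 0.4097, 0.3893).
So the stationary probability of A is 0.4097.

0.4097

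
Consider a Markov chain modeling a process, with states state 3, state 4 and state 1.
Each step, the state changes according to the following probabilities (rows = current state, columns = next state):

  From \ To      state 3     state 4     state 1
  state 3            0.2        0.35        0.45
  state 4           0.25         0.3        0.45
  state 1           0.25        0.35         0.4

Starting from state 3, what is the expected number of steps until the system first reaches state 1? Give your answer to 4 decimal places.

Let t(s) be the expected number of steps to first reach state 1 from state s, with t(state 1) = 0. Conditioning on the first step:
t(state 3) = 1 + 0.2·t(state 3) + 0.35·t(state 4)
t(state 4) = 1 + 0.25·t(state 3) + 0.3·t(state 4)
Solving: t(state 3) = 2.2222, t(state 4) = 2.2222.
Expected steps from state 3 to state 1: 2.2222.

2.2222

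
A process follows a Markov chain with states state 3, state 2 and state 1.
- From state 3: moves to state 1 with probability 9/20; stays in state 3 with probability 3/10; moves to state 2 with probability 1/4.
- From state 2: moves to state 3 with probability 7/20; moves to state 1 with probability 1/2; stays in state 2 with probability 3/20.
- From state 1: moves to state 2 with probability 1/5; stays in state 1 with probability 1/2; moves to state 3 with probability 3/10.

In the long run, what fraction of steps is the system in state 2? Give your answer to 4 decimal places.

0.2053

Let the stationary distribution be π with π = πP and π_1 + π_2 + π_3 = 1.
π_1 = 0.3·π_1 + 0.35·π_2 + 0.3·π_3
π_2 = 0.25·π_1 + 0.15·π_2 + 0.2·π_3
Solving with the normalization constraint gives π = (0.3103, 0.2053, 0.4845).
So the stationary probability of state 2 is 0.2053.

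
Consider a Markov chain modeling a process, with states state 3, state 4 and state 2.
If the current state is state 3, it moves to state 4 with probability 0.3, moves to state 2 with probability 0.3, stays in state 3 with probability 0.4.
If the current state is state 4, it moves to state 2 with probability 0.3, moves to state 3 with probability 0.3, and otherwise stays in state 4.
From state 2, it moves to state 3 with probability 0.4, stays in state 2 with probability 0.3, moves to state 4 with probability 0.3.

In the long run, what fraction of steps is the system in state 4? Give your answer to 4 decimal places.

Let the stationary distribution be π with π = πP and π_1 + π_2 + π_3 = 1.
π_1 = 0.4·π_1 + 0.3·π_2 + 0.4·π_3
π_2 = 0.3·π_1 + 0.4·π_2 + 0.3·π_3
Solving with the normalization constraint gives π = (0.3667, 0.3333, 0.3000).
So the stationary probability of state 4 is 0.3333.

0.3333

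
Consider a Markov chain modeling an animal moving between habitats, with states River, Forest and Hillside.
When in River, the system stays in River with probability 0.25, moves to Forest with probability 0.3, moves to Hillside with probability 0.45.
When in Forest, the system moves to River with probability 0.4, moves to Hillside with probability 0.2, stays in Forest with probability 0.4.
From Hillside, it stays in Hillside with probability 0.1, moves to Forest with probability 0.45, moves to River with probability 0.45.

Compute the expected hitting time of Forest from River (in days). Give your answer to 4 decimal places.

Let t(s) be the expected number of days to first reach Forest from state s, with t(Forest) = 0. Conditioning on the first day:
t(River) = 1 + 0.25·t(River) + 0.45·t(Hillside)
t(Hillside) = 1 + 0.45·t(River) + 0.1·t(Hillside)
Solving: t(River) = 2.8571, t(Hillside) = 2.5397.
Expected days from River to Forest: 2.8571.

2.8571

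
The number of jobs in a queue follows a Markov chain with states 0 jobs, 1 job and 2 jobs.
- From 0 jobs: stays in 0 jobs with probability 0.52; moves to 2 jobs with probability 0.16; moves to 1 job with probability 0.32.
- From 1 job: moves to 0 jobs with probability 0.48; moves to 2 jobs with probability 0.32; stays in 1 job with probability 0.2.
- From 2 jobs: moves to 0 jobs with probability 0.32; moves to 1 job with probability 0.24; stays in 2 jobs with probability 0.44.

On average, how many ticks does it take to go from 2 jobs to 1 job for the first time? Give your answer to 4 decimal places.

3.6765

Let t(s) be the expected number of ticks to first reach 1 job from state s, with t(1 job) = 0. Conditioning on the first tick:
t(0 jobs) = 1 + 0.52·t(0 jobs) + 0.16·t(2 jobs)
t(2 jobs) = 1 + 0.32·t(0 jobs) + 0.44·t(2 jobs)
Solving: t(0 jobs) = 3.3088, t(2 jobs) = 3.6765.
Expected ticks from 2 jobs to 1 job: 3.6765.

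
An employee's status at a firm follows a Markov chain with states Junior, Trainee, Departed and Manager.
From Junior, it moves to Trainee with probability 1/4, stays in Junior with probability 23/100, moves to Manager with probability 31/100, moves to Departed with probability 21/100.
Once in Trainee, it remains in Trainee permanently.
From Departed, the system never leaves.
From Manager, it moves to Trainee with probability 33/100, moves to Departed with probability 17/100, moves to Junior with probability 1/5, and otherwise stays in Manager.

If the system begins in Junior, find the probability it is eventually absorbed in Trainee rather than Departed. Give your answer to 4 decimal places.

0.5813

Let h(s) be the probability of absorption at Trainee starting from transient state s. Then h(Trainee) = 1 and h(Departed) = 0. By first-step analysis:
h(Junior) = 0.23·h(Junior) + 0.25·1 + 0.21·0 + 0.31·h(Manager)
h(Manager) = 0.2·h(Junior) + 0.33·1 + 0.17·0 + 0.3·h(Manager)
Solving: h(Junior) = 0.5813, h(Manager) = 0.6375.
Starting from Junior, the probability is 0.5813.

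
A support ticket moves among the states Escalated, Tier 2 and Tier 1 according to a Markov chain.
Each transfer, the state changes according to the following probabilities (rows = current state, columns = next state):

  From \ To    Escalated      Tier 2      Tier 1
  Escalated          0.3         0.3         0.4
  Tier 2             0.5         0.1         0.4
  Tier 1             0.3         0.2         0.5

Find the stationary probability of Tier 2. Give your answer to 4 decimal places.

Let the stationary distribution be π with π = πP and π_1 + π_2 + π_3 = 1.
π_1 = 0.3·π_1 + 0.5·π_2 + 0.3·π_3
π_2 = 0.3·π_1 + 0.1·π_2 + 0.2·π_3
Solving with the normalization constraint gives π = (0.3426, 0.2130, 0.4444).
So the stationary probability of Tier 2 is 0.2130.

0.2130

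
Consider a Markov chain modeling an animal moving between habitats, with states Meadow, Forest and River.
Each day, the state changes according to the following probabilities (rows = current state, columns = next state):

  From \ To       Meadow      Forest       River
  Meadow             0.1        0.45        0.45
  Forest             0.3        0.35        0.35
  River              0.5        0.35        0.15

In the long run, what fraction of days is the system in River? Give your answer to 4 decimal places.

Let the stationary distribution be π with π = πP and π_1 + π_2 + π_3 = 1.
π_1 = 0.1·π_1 + 0.3·π_2 + 0.5·π_3
π_2 = 0.45·π_1 + 0.35·π_2 + 0.35·π_3
Solving with the normalization constraint gives π = (0.3028, 0.3803, 0.3169).
So the stationary probability of River is 0.3169.

0.3169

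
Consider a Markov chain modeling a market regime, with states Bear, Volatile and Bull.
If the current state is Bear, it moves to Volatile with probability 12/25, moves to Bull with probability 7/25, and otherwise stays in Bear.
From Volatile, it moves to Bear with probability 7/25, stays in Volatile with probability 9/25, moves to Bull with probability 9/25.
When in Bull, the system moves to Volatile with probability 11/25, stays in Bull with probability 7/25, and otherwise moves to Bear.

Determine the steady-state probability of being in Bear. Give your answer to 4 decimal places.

0.2692

Let the stationary distribution be π with π = πP and π_1 + π_2 + π_3 = 1.
π_1 = 0.24·π_1 + 0.28·π_2 + 0.28·π_3
π_2 = 0.48·π_1 + 0.36·π_2 + 0.44·π_3
Solving with the normalization constraint gives π = (0.2692, 0.4174, 0.3134).
So the stationary probability of Bear is 0.2692.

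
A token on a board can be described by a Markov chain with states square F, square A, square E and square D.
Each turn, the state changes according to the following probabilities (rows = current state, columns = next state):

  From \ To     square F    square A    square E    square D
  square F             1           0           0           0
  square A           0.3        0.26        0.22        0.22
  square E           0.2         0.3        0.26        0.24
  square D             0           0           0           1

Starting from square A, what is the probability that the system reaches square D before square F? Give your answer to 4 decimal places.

Let h(s) be the probability of absorption at square D starting from transient state s. Then h(square D) = 1 and h(square F) = 0. By first-step analysis:
h(square A) = 0.3·0 + 0.26·h(square A) + 0.22·h(square E) + 0.22·1
h(square E) = 0.2·0 + 0.3·h(square A) + 0.26·h(square E) + 0.24·1
Solving: h(square A) = 0.4477, h(square E) = 0.5058.
Starting from square A, the probability is 0.4477.

0.4477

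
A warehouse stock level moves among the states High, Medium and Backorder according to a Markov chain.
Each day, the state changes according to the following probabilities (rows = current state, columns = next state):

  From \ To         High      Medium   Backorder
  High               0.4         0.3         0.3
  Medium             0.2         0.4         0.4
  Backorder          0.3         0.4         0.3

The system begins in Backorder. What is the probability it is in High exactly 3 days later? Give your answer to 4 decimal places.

0.2920

Propagate the distribution vector 3 days from Backorder.
After 0 days: (0.0000, 0.0000, 1.0000)
After 1 day: (0.3000, 0.4000, 0.3000)
After 2 days: (0.2900, 0.3700, 0.3400)
After 3 days: (0.2920, 0.3710, 0.3370)
P(in High after 3 days) = 0.2920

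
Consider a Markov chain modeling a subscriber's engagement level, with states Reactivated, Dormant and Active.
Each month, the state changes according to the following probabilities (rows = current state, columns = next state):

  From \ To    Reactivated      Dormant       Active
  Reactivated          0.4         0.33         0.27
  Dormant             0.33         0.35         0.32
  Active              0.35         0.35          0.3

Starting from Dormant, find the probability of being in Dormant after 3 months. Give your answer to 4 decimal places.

Propagate the distribution vector 3 months from Dormant.
After 0 months: (0.0000, 1.0000, 0.0000)
After 1 month: (0.3300, 0.3500, 0.3200)
After 2 months: (0.3595, 0.3434, 0.2971)
After 3 months: (0.3611, 0.3428, 0.2961)
P(in Dormant after 3 months) = 0.3428

0.3428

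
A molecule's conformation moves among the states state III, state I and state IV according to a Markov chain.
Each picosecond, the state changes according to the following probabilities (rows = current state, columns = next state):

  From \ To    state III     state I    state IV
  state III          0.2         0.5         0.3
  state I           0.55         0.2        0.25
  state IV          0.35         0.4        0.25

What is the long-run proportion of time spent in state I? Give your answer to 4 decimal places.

0.3640

Let the stationary distribution be π with π = πP and π_1 + π_2 + π_3 = 1.
π_1 = 0.2·π_1 + 0.55·π_2 + 0.35·π_3
π_2 = 0.5·π_1 + 0.2·π_2 + 0.4·π_3
Solving with the normalization constraint gives π = (0.3676, 0.3640, 0.2684).
So the stationary probability of state I is 0.3640.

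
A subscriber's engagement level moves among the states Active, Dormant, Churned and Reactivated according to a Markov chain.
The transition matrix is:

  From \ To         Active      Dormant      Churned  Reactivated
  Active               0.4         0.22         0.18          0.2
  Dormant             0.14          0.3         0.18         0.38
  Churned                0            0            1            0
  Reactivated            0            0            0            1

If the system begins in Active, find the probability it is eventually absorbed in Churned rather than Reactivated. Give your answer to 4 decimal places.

0.4255

Let h(s) be the probability of absorption at Churned starting from transient state s. Then h(Churned) = 1 and h(Reactivated) = 0. By first-step analysis:
h(Active) = 0.4·h(Active) + 0.22·h(Dormant) + 0.18·1 + 0.2·0
h(Dormant) = 0.14·h(Active) + 0.3·h(Dormant) + 0.18·1 + 0.38·0
Solving: h(Active) = 0.4255, h(Dormant) = 0.3422.
Starting from Active, the probability is 0.4255.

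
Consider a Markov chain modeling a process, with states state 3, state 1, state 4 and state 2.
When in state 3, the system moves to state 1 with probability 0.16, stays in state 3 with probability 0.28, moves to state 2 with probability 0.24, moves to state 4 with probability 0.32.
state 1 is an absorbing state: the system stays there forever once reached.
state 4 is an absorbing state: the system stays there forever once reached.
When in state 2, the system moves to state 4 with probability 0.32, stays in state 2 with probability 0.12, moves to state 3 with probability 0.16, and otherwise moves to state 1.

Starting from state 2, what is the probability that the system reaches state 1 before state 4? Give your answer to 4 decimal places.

0.5269

Let h(s) be the probability of absorption at state 1 starting from transient state s. Then h(state 1) = 1 and h(state 4) = 0. By first-step analysis:
h(state 3) = 0.28·h(state 3) + 0.16·1 + 0.32·0 + 0.24·h(state 2)
h(state 2) = 0.16·h(state 3) + 0.4·1 + 0.32·0 + 0.12·h(state 2)
Solving: h(state 3) = 0.3978, h(state 2) = 0.5269.
Starting from state 2, the probability is 0.5269.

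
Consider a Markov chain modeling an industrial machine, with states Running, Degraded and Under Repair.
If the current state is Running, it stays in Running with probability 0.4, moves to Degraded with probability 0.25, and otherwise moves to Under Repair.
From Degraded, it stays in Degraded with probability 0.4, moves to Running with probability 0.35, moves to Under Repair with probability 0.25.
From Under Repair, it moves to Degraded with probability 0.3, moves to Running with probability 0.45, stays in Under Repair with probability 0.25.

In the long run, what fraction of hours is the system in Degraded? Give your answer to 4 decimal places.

0.3112

Let the stationary distribution be π with π = πP and π_1 + π_2 + π_3 = 1.
π_1 = 0.4·π_1 + 0.35·π_2 + 0.45·π_3
π_2 = 0.25·π_1 + 0.4·π_2 + 0.3·π_3
Solving with the normalization constraint gives π = (0.3989, 0.3112, 0.2899).
So the stationary probability of Degraded is 0.3112.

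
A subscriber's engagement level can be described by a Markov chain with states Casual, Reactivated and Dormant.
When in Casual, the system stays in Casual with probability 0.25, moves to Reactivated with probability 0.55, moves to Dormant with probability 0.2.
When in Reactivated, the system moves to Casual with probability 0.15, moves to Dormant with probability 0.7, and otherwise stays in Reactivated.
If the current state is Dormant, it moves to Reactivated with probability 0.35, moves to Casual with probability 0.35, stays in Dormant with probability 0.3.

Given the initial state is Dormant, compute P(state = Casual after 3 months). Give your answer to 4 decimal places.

Propagate the distribution vector 3 months from Dormant.
After 0 months: (0.0000, 0.0000, 1.0000)
After 1 month: (0.3500, 0.3500, 0.3000)
After 2 months: (0.2450, 0.3500, 0.4050)
After 3 months: (0.2555, 0.3290, 0.4155)
P(in Casual after 3 months) = 0.2555

0.2555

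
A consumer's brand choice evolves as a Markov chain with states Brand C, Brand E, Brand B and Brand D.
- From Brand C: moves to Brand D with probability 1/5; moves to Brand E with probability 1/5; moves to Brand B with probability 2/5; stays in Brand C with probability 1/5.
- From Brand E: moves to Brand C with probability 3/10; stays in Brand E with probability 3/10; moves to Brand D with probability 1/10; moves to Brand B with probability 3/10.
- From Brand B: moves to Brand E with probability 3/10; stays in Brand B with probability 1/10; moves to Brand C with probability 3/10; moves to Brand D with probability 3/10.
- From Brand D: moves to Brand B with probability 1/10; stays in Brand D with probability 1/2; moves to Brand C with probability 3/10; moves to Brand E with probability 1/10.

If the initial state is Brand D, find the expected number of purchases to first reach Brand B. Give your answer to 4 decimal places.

Let t(s) be the expected number of purchases to first reach Brand B from state s, with t(Brand B) = 0. Conditioning on the first purchase:
t(Brand C) = 1 + 0.2·t(Brand C) + 0.2·t(Brand E) + 0.2·t(Brand D)
t(Brand E) = 1 + 0.3·t(Brand C) + 0.3·t(Brand E) + 0.1·t(Brand D)
t(Brand D) = 1 + 0.3·t(Brand C) + 0.1·t(Brand E) + 0.5·t(Brand D)
Solving: t(Brand C) = 3.2979, t(Brand E) = 3.5106, t(Brand D) = 4.6809.
Expected purchases from Brand D to Brand B: 4.6809.

4.6809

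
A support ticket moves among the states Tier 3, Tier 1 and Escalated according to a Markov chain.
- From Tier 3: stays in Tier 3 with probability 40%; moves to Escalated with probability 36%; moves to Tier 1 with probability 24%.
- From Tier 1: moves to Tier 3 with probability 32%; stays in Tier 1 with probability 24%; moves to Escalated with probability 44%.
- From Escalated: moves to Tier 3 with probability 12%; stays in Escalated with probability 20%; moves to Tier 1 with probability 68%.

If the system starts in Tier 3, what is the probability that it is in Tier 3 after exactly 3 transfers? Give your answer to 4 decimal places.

Propagate the distribution vector 3 transfers from Tier 3.
After 0 transfers: (1.0000, 0.0000, 0.0000)
After 1 transfer: (0.4000, 0.2400, 0.3600)
After 2 transfers: (0.2800, 0.3984, 0.3216)
After 3 transfers: (0.2781, 0.3815, 0.3404)
P(in Tier 3 after 3 transfers) = 0.2781

0.2781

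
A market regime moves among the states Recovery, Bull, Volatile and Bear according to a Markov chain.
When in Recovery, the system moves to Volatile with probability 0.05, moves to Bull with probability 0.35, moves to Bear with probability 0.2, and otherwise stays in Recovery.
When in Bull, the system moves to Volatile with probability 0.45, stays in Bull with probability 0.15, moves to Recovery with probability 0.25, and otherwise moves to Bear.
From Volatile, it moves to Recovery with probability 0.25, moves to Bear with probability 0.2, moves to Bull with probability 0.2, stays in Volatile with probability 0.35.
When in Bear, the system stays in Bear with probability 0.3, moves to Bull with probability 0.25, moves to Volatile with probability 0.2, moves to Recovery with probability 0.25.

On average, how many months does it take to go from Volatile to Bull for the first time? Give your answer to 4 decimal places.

Let t(s) be the expected number of months to first reach Bull from state s, with t(Bull) = 0. Conditioning on the first month:
t(Recovery) = 1 + 0.4·t(Recovery) + 0.05·t(Volatile) + 0.2·t(Bear)
t(Volatile) = 1 + 0.25·t(Recovery) + 0.35·t(Volatile) + 0.2·t(Bear)
t(Bear) = 1 + 0.25·t(Recovery) + 0.2·t(Volatile) + 0.3·t(Bear)
Solving: t(Recovery) = 3.2266, t(Volatile) = 3.9181, t(Bear) = 3.7004.
Expected months from Volatile to Bull: 3.9181.

3.9181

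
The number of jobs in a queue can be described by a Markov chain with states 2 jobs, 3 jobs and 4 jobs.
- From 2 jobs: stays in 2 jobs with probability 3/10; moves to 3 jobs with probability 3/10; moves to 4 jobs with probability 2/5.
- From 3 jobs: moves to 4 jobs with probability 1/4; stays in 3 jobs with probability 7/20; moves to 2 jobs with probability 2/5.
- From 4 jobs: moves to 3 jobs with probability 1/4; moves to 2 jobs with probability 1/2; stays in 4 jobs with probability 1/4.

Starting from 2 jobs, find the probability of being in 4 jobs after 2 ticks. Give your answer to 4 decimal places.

0.2950

Sum over the intermediate state after 1 tick:
P = P(2 jobs→2 jobs)·P(2 jobs→4 jobs) + P(2 jobs→3 jobs)·P(3 jobs→4 jobs) + P(2 jobs→4 jobs)·P(4 jobs→4 jobs)
  = 0.3×0.4 + 0.3×0.25 + 0.4×0.25
  = 0.1200 + 0.0750 + 0.1000 = 0.2950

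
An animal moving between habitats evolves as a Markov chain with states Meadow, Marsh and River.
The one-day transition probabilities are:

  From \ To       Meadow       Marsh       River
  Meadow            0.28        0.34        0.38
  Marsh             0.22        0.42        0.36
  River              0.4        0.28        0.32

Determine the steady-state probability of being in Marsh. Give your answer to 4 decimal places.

Let the stationary distribution be π with π = πP and π_1 + π_2 + π_3 = 1.
π_1 = 0.28·π_1 + 0.22·π_2 + 0.4·π_3
π_2 = 0.34·π_1 + 0.42·π_2 + 0.28·π_3
Solving with the normalization constraint gives π = (0.3014, 0.3466, 0.3520).
So the stationary probability of Marsh is 0.3466.

0.3466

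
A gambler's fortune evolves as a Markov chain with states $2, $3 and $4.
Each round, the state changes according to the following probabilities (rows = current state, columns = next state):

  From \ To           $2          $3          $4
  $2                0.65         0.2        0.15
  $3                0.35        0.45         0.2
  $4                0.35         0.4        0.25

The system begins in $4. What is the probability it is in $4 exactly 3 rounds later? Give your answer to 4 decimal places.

0.1870

Propagate the distribution vector 3 rounds from $4.
After 0 rounds: (0.0000, 0.0000, 1.0000)
After 1 round: (0.3500, 0.4000, 0.2500)
After 2 rounds: (0.4550, 0.3500, 0.1950)
After 3 rounds: (0.4865, 0.3265, 0.1870)
P(in $4 after 3 rounds) = 0.1870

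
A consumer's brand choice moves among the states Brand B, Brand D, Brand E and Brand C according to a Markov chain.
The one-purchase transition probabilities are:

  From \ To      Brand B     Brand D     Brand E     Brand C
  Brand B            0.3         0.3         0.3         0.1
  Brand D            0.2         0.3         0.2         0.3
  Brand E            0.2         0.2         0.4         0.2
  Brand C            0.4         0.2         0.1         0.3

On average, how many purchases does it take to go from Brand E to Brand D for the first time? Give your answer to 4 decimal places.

4.4149

Let t(s) be the expected number of purchases to first reach Brand D from state s, with t(Brand D) = 0. Conditioning on the first purchase:
t(Brand B) = 1 + 0.3·t(Brand B) + 0.3·t(Brand E) + 0.1·t(Brand C)
t(Brand E) = 1 + 0.2·t(Brand B) + 0.4·t(Brand E) + 0.2·t(Brand C)
t(Brand C) = 1 + 0.4·t(Brand B) + 0.1·t(Brand E) + 0.3·t(Brand C)
Solving: t(Brand B) = 3.9362, t(Brand E) = 4.4149, t(Brand C) = 4.3085.
Expected purchases from Brand E to Brand D: 4.4149.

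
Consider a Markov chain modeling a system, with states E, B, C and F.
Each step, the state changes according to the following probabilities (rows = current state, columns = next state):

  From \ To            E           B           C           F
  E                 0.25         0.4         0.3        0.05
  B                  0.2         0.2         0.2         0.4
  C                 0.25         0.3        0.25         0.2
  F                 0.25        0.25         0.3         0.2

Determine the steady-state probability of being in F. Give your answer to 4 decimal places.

0.2215

Let the stationary distribution be π with π = πP and π_1 + π_2 + π_3 + π_4 = 1.
π_1 = 0.25·π_1 + 0.2·π_2 + 0.25·π_3 + 0.25·π_4
π_2 = 0.4·π_1 + 0.2·π_2 + 0.3·π_3 + 0.25·π_4
π_3 = 0.3·π_1 + 0.2·π_2 + 0.25·π_3 + 0.3·π_4
Solving with the normalization constraint gives π = (0.2358, 0.2841, 0.2587, 0.2215).
So the stationary probability of F is 0.2215.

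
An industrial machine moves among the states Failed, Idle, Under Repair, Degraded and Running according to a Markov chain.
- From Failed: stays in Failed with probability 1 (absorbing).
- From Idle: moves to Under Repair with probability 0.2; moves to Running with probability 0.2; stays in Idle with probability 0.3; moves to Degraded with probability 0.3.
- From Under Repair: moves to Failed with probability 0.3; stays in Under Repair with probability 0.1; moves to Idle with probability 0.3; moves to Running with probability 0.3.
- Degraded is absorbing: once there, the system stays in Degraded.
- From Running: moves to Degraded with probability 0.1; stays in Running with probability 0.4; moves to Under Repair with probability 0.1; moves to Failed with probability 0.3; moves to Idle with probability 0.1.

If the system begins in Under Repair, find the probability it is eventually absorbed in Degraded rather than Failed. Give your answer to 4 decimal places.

0.3093

Let h(s) be the probability of absorption at Degraded starting from transient state s. Then h(Degraded) = 1 and h(Failed) = 0. By first-step analysis:
h(Idle) = 0.3·h(Idle) + 0.2·h(Under Repair) + 0.3·1 + 0.2·h(Running)
h(Under Repair) = 0.3·0 + 0.3·h(Idle) + 0.1·h(Under Repair) + 0.3·h(Running)
h(Running) = 0.3·0 + 0.1·h(Idle) + 0.1·h(Under Repair) + 0.1·1 + 0.4·h(Running)
Solving: h(Idle) = 0.6082, h(Under Repair) = 0.3093, h(Running) = 0.3196.
Starting from Under Repair, the probability is 0.3093.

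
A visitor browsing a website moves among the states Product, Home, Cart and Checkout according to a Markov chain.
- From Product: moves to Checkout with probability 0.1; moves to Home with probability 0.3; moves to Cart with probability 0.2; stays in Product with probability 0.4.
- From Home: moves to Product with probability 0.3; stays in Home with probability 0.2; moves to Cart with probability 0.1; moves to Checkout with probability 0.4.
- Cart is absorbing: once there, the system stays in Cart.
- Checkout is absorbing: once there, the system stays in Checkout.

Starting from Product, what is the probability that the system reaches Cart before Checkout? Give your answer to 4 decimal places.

0.4872

Let h(s) be the probability of absorption at Cart starting from transient state s. Then h(Cart) = 1 and h(Checkout) = 0. By first-step analysis:
h(Product) = 0.4·h(Product) + 0.3·h(Home) + 0.2·1 + 0.1·0
h(Home) = 0.3·h(Product) + 0.2·h(Home) + 0.1·1 + 0.4·0
Solving: h(Product) = 0.4872, h(Home) = 0.3077.
Starting from Product, the probability is 0.4872.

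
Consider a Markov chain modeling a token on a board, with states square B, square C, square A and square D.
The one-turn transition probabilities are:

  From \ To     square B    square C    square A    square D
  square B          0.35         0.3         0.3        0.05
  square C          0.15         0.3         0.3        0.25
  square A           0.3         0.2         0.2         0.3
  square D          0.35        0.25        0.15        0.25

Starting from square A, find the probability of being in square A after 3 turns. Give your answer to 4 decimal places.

0.2465

Propagate the distribution vector 3 turns from square A.
After 0 turns: (0.0000, 0.0000, 1.0000, 0.0000)
After 1 turn: (0.3000, 0.2000, 0.2000, 0.3000)
After 2 turns: (0.3000, 0.2650, 0.2350, 0.2000)
After 3 turns: (0.2853, 0.2665, 0.2465, 0.2018)
P(in square A after 3 turns) = 0.2465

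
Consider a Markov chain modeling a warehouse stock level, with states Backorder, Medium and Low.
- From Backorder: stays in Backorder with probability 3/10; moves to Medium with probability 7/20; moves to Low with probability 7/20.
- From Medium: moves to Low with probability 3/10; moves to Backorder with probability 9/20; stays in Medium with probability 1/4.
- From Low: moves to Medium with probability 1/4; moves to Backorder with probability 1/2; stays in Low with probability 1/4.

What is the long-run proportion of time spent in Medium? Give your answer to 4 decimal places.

Let the stationary distribution be π with π = πP and π_1 + π_2 + π_3 = 1.
π_1 = 0.3·π_1 + 0.45·π_2 + 0.5·π_3
π_2 = 0.35·π_1 + 0.25·π_2 + 0.25·π_3
Solving with the normalization constraint gives π = (0.4046, 0.2905, 0.3050).
So the stationary probability of Medium is 0.2905.

0.2905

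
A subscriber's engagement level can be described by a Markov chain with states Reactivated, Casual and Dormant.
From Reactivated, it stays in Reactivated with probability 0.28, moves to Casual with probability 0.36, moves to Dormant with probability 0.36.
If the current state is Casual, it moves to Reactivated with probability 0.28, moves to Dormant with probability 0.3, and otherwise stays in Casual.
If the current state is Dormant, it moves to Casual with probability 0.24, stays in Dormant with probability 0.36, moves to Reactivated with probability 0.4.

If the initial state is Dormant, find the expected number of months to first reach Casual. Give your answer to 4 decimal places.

3.5354

Let t(s) be the expected number of months to first reach Casual from state s, with t(Casual) = 0. Conditioning on the first month:
t(Reactivated) = 1 + 0.28·t(Reactivated) + 0.36·t(Dormant)
t(Dormant) = 1 + 0.4·t(Reactivated) + 0.36·t(Dormant)
Solving: t(Reactivated) = 3.1566, t(Dormant) = 3.5354.
Expected months from Dormant to Casual: 3.5354.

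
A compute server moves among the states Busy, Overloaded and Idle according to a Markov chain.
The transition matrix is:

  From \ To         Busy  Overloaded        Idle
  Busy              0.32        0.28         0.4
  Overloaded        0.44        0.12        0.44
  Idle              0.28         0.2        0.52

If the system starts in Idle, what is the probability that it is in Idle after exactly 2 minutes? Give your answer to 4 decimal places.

0.4704

Sum over the intermediate state after 1 minute:
P = P(Idle→Busy)·P(Busy→Idle) + P(Idle→Overloaded)·P(Overloaded→Idle) + P(Idle→Idle)·P(Idle→Idle)
  = 0.28×0.4 + 0.2×0.44 + 0.52×0.52
  = 0.1120 + 0.0880 + 0.2704 = 0.4704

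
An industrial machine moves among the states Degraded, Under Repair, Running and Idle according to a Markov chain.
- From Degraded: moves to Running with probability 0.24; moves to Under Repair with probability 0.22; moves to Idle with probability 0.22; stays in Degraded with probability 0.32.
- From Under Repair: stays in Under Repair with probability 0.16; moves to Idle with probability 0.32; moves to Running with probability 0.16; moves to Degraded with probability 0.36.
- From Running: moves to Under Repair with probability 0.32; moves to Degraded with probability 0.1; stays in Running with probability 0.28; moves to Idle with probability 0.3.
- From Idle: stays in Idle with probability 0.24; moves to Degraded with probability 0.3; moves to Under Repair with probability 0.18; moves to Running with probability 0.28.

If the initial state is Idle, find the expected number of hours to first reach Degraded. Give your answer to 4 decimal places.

3.8203

Let t(s) be the expected number of hours to first reach Degraded from state s, with t(Degraded) = 0. Conditioning on the first hour:
t(Under Repair) = 1 + 0.16·t(Under Repair) + 0.16·t(Running) + 0.32·t(Idle)
t(Running) = 1 + 0.32·t(Under Repair) + 0.28·t(Running) + 0.3·t(Idle)
t(Idle) = 1 + 0.18·t(Under Repair) + 0.28·t(Running) + 0.24·t(Idle)
Solving: t(Under Repair) = 3.5108, t(Running) = 4.5410, t(Idle) = 3.8203.
Expected hours from Idle to Degraded: 3.8203.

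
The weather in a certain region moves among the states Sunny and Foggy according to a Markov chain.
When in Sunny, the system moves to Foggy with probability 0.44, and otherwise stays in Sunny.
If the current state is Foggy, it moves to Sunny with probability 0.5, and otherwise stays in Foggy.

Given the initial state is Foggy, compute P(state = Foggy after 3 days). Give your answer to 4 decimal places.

Propagate the distribution vector 3 days from Foggy.
After 0 days: (0.0000, 1.0000)
After 1 day: (0.5000, 0.5000)
After 2 days: (0.5300, 0.4700)
After 3 days: (0.5318, 0.4682)
P(in Foggy after 3 days) = 0.4682

0.4682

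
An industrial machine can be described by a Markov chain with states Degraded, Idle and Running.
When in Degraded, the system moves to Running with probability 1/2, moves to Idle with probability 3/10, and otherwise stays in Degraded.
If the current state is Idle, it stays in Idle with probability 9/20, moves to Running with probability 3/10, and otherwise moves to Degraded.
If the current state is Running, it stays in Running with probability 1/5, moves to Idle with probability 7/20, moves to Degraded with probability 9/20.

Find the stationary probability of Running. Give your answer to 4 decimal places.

Let the stationary distribution be π with π = πP and π_1 + π_2 + π_3 = 1.
π_1 = 0.2·π_1 + 0.25·π_2 + 0.45·π_3
π_2 = 0.3·π_1 + 0.45·π_2 + 0.35·π_3
Solving with the normalization constraint gives π = (0.3004, 0.3722, 0.3274).
So the stationary probability of Running is 0.3274.

0.3274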